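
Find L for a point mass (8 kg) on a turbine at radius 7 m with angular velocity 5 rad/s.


Given: m = 8 kg, r = 7 m, omega = 5 rad/s
For a point mass: I = m*r^2
I = 8*7^2 = 8*49 = 392
L = I*omega = 392*5
L = 1960 kg*m^2/s

1960 kg*m^2/s


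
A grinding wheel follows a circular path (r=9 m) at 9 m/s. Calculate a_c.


Given: v = 9 m/s, r = 9 m
Using a_c = v^2 / r
a_c = 9^2 / 9
a_c = 81 / 9
a_c = 9 m/s^2

9 m/s^2


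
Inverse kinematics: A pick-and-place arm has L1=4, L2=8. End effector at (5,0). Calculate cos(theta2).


Given: L1 = 4, L2 = 8, target (x, y) = (5, 0)
Using cos(theta2) = (x^2 + y^2 - L1^2 - L2^2) / (2*L1*L2)
x^2 + y^2 = 5^2 + 0 = 25
L1^2 + L2^2 = 16 + 64 = 80
Numerator = 25 - 80 = -55
Denominator = 2*4*8 = 64
cos(theta2) = -55/64 = -55/64

-55/64


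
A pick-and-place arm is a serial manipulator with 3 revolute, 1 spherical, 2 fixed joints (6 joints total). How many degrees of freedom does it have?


Given: serial robot with 3 revolute, 1 spherical, 2 fixed joints
DOF contribution per joint type: revolute=1, prismatic=1, spherical=3, fixed=0
DOF = 3*1 + 1*3 + 2*0
DOF = 6

6


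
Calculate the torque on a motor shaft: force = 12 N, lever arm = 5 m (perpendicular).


Given: F = 12 N, r = 5 m, angle = 90 deg (perpendicular)
Using tau = F * r * sin(90)
sin(90) = 1
tau = 12 * 5 * 1
tau = 60 Nm

60 Nm


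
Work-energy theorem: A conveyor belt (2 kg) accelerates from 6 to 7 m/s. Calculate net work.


Given: m = 2 kg, v0 = 6 m/s, v = 7 m/s
Using W = (1/2)*m*(v^2 - v0^2)
v^2 = 7^2 = 49
v0^2 = 6^2 = 36
v^2 - v0^2 = 49 - 36 = 13
W = (1/2)*2*13 = 13 J

13 J


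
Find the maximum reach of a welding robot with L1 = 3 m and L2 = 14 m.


Given: L1 = 3 m, L2 = 14 m
For a 2-link planar arm, max reach = L1 + L2 (fully extended)
Max reach = 3 + 14
Max reach = 17 m

17 m


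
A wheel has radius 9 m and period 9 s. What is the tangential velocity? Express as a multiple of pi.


Given: radius r = 9 m, period T = 9 s
Using v = 2*pi*r / T
v = 2*pi*9 / 9
v = 18*pi / 9
v = 2*pi m/s

2*pi m/s


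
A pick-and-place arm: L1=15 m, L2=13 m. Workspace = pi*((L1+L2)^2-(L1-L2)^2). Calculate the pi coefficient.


Given: L1 = 15, L2 = 13
(L1+L2)^2 = (28)^2 = 784
(L1-L2)^2 = (2)^2 = 4
Difference = 784 - 4 = 780
This equals 4*L1*L2 = 4*15*13 = 780
Workspace area = 780*pi

780


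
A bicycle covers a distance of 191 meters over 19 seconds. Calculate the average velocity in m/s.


Given: distance d = 191 m, time t = 19 s
Using v = d / t
v = 191 / 19
v = 191/19 m/s

191/19 m/s


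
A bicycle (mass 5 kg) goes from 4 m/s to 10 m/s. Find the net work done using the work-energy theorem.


Given: m = 5 kg, v0 = 4 m/s, v = 10 m/s
Using W = (1/2)*m*(v^2 - v0^2)
v^2 = 10^2 = 100
v0^2 = 4^2 = 16
v^2 - v0^2 = 100 - 16 = 84
W = (1/2)*5*84 = 210 J

210 J


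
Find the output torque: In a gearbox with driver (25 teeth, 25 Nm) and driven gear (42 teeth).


Given: N1 = 25, N2 = 42, T1 = 25 Nm
Using T2/T1 = N2/N1
T2 = T1 * N2 / N1
T2 = 25 * 42 / 25
T2 = 1050 / 25
T2 = 42 Nm

42 Nm


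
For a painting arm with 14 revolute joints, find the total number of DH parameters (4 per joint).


Given: 14 joints, 4 DH parameters per joint (d, theta, a, alpha)
Total DH parameters = number_of_joints * 4
Total = 14 * 4
Total = 56

56


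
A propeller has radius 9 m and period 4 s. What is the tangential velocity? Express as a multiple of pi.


Given: radius r = 9 m, period T = 4 s
Using v = 2*pi*r / T
v = 2*pi*9 / 4
v = 18*pi / 4
v = 9/2*pi m/s

9/2*pi m/s


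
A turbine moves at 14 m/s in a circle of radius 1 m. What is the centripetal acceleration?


Given: v = 14 m/s, r = 1 m
Using a_c = v^2 / r
a_c = 14^2 / 1
a_c = 196 / 1
a_c = 196 m/s^2

196 m/s^2


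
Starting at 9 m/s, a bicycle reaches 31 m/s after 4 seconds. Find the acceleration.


Given: initial velocity v0 = 9 m/s, final velocity v = 31 m/s, time t = 4 s
Using a = (v - v0) / t
a = (31 - 9) / 4
a = 22 / 4
a = 11/2 m/s^2

11/2 m/s^2


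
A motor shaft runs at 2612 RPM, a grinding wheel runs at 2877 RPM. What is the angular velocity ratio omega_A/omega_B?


Given: RPM_A = 2612, RPM_B = 2877
omega = 2*pi*RPM/60, so omega_A/omega_B = RPM_A / RPM_B
omega_A/omega_B = 2612 / 2877
omega_A/omega_B = 2612/2877

2612/2877


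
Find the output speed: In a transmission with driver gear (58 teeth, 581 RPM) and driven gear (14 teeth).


Given: N1 = 58 teeth, w1 = 581 RPM, N2 = 14 teeth
Using N1*w1 = N2*w2
w2 = N1*w1 / N2
w2 = 58*581 / 14
w2 = 33698 / 14
w2 = 2407 RPM

2407 RPM


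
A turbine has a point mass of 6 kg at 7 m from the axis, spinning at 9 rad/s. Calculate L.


Given: m = 6 kg, r = 7 m, omega = 9 rad/s
For a point mass: I = m*r^2
I = 6*7^2 = 6*49 = 294
L = I*omega = 294*9
L = 2646 kg*m^2/s

2646 kg*m^2/s


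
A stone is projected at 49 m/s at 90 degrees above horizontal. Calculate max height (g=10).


Given: v0 = 49 m/s, theta = 90 deg, g = 10 m/s^2
sin^2(90) = 1
Using H = v0^2 * sin^2(theta) / (2*g)
H = 49^2 * 1 / (2*10)
H = 2401 * 1 / 20
H = 2401 / 20
H = 2401/20 m

2401/20 m


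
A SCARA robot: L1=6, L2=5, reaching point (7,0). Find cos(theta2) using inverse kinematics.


Given: L1 = 6, L2 = 5, target (x, y) = (7, 0)
Using cos(theta2) = (x^2 + y^2 - L1^2 - L2^2) / (2*L1*L2)
x^2 + y^2 = 7^2 + 0 = 49
L1^2 + L2^2 = 36 + 25 = 61
Numerator = 49 - 61 = -12
Denominator = 2*6*5 = 60
cos(theta2) = -12/60 = -1/5

-1/5


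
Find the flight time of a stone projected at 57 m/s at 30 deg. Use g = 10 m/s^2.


Given: v0 = 57 m/s, theta = 30 deg, g = 10 m/s^2
sin(30) = 1/2
Using T = 2*v0*sin(theta) / g
T = 2*57*1/2 / 10
T = 57 / 10
T = 57/10 s

57/10 s


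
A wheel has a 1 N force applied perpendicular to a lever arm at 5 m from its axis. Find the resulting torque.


Given: F = 1 N, r = 5 m, angle = 90 deg (perpendicular)
Using tau = F * r * sin(90)
sin(90) = 1
tau = 1 * 5 * 1
tau = 5 Nm

5 Nm


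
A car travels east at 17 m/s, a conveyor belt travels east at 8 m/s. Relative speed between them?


Given: v_A = 17 m/s east, v_B = 8 m/s east
Both move in the same direction; relative speed = |v_A - v_B|
|17 - 8| = |9|
= 9 m/s

9 m/s


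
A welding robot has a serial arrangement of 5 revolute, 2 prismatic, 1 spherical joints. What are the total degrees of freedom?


Given: serial robot with 5 revolute, 2 prismatic, 1 spherical joints
DOF contribution per joint type: revolute=1, prismatic=1, spherical=3, fixed=0
DOF = 5*1 + 2*1 + 1*3
DOF = 10

10


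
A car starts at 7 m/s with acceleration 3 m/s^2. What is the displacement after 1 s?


Given: v0 = 7 m/s, a = 3 m/s^2, t = 1 s
Using s = v0*t + (1/2)*a*t^2
s = 7*1 + (1/2)*3*1^2
s = 7 + (1/2)*3
s = 7 + 3/2
s = 17/2

17/2 m


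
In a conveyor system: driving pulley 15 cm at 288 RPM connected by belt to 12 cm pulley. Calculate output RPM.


Given: D1 = 15 cm, w1 = 288 RPM, D2 = 12 cm
Using D1*w1 = D2*w2
w2 = D1*w1 / D2
w2 = 15*288 / 12
w2 = 4320 / 12
w2 = 360 RPM

360 RPM


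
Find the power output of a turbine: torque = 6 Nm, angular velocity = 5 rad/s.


Given: tau = 6 Nm, omega = 5 rad/s
Using P = tau * omega
P = 6 * 5
P = 30 W

30 W


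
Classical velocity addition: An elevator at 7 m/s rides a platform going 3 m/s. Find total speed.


Given: object velocity = 7 m/s, platform velocity = 3 m/s (same direction)
Using classical velocity addition: v_total = v_object + v_platform
v_total = 7 + 3
v_total = 10 m/s

10 m/s


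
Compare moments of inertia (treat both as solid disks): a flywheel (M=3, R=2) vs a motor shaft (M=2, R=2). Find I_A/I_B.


Given: M1=3 kg, R1=2 m, M2=2 kg, R2=2 m
For a disk: I = (1/2)*M*R^2, so I_A/I_B = (M1*R1^2)/(M2*R2^2)
M1*R1^2 = 3*4 = 12
M2*R2^2 = 2*4 = 8
I_A/I_B = 12/8 = 3/2

3/2


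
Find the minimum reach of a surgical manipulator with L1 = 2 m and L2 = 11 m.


Given: L1 = 2 m, L2 = 11 m
For a 2-link planar arm, min reach = |L1 - L2| (second link folded back)
Min reach = |2 - 11|
Min reach = 9 m

9 m


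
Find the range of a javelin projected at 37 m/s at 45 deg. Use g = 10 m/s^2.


Given: v0 = 37 m/s, theta = 45 deg, g = 10 m/s^2
sin(2*45) = sin(90) = 1
Using R = v0^2 * sin(2*theta) / g
R = 37^2 * 1 / 10
R = 1369 / 10
R = 1369/10 m

1369/10 m


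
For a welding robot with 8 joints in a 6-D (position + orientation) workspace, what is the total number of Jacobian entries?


Given: task space dimension = 6, joints = 8
Jacobian is a 6 x 8 matrix
Total entries = rows * columns
Total = 6 * 8
Total = 48

48


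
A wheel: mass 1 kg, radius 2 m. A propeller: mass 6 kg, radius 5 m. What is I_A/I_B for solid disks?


Given: M1=1 kg, R1=2 m, M2=6 kg, R2=5 m
For a disk: I = (1/2)*M*R^2, so I_A/I_B = (M1*R1^2)/(M2*R2^2)
M1*R1^2 = 1*4 = 4
M2*R2^2 = 6*25 = 150
I_A/I_B = 4/150 = 2/75

2/75


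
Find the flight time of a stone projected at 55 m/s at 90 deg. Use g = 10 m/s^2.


Given: v0 = 55 m/s, theta = 90 deg, g = 10 m/s^2
sin(90) = 1
Using T = 2*v0*sin(theta) / g
T = 2*55*1 / 10
T = 110 / 10
T = 11 s

11 s


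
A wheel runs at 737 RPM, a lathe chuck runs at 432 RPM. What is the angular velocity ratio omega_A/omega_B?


Given: RPM_A = 737, RPM_B = 432
omega = 2*pi*RPM/60, so omega_A/omega_B = RPM_A / RPM_B
omega_A/omega_B = 737 / 432
omega_A/omega_B = 737/432

737/432


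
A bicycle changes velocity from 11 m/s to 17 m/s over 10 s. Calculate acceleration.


Given: initial velocity v0 = 11 m/s, final velocity v = 17 m/s, time t = 10 s
Using a = (v - v0) / t
a = (17 - 11) / 10
a = 6 / 10
a = 3/5 m/s^2

3/5 m/s^2


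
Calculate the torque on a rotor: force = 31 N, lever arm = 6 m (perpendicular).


Given: F = 31 N, r = 6 m, angle = 90 deg (perpendicular)
Using tau = F * r * sin(90)
sin(90) = 1
tau = 31 * 6 * 1
tau = 186 Nm

186 Nm


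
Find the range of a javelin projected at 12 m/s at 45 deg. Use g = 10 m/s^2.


Given: v0 = 12 m/s, theta = 45 deg, g = 10 m/s^2
sin(2*45) = sin(90) = 1
Using R = v0^2 * sin(2*theta) / g
R = 12^2 * 1 / 10
R = 144 / 10
R = 72/5 m

72/5 m


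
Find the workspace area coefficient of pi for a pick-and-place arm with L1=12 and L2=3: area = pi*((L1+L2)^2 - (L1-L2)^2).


Given: L1 = 12, L2 = 3
(L1+L2)^2 = (15)^2 = 225
(L1-L2)^2 = (9)^2 = 81
Difference = 225 - 81 = 144
This equals 4*L1*L2 = 4*12*3 = 144
Workspace area = 144*pi

144


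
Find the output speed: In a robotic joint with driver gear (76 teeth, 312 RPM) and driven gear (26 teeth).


Given: N1 = 76 teeth, w1 = 312 RPM, N2 = 26 teeth
Using N1*w1 = N2*w2
w2 = N1*w1 / N2
w2 = 76*312 / 26
w2 = 23712 / 26
w2 = 912 RPM

912 RPM


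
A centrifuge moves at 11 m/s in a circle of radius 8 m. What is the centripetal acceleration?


Given: v = 11 m/s, r = 8 m
Using a_c = v^2 / r
a_c = 11^2 / 8
a_c = 121 / 8
a_c = 121/8 m/s^2

121/8 m/s^2


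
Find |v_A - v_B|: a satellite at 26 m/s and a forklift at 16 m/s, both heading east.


Given: v_A = 26 m/s east, v_B = 16 m/s east
Both move in the same direction; relative speed = |v_A - v_B|
|26 - 16| = |10|
= 10 m/s

10 m/s


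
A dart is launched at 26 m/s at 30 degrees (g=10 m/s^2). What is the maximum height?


Given: v0 = 26 m/s, theta = 30 deg, g = 10 m/s^2
sin^2(30) = 1/4
Using H = v0^2 * sin^2(theta) / (2*g)
H = 26^2 * 1/4 / (2*10)
H = 676 * 1/4 / 20
H = 169 / 20
H = 169/20 m

169/20 m


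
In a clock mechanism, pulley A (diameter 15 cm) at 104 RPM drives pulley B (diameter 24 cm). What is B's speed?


Given: D1 = 15 cm, w1 = 104 RPM, D2 = 24 cm
Using D1*w1 = D2*w2
w2 = D1*w1 / D2
w2 = 15*104 / 24
w2 = 1560 / 24
w2 = 65 RPM

65 RPM


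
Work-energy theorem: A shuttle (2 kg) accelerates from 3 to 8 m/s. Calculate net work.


Given: m = 2 kg, v0 = 3 m/s, v = 8 m/s
Using W = (1/2)*m*(v^2 - v0^2)
v^2 = 8^2 = 64
v0^2 = 3^2 = 9
v^2 - v0^2 = 64 - 9 = 55
W = (1/2)*2*55 = 55 J

55 J


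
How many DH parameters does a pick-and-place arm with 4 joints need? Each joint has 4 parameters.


Given: 4 joints, 4 DH parameters per joint (d, theta, a, alpha)
Total DH parameters = number_of_joints * 4
Total = 4 * 4
Total = 16

16


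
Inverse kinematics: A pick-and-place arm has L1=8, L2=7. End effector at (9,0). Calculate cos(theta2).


Given: L1 = 8, L2 = 7, target (x, y) = (9, 0)
Using cos(theta2) = (x^2 + y^2 - L1^2 - L2^2) / (2*L1*L2)
x^2 + y^2 = 9^2 + 0 = 81
L1^2 + L2^2 = 64 + 49 = 113
Numerator = 81 - 113 = -32
Denominator = 2*8*7 = 112
cos(theta2) = -32/112 = -2/7

-2/7


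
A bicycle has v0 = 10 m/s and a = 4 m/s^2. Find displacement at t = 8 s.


Given: v0 = 10 m/s, a = 4 m/s^2, t = 8 s
Using s = v0*t + (1/2)*a*t^2
s = 10*8 + (1/2)*4*8^2
s = 80 + (1/2)*256
s = 80 + 128
s = 208

208 m


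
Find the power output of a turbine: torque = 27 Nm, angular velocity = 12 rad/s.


Given: tau = 27 Nm, omega = 12 rad/s
Using P = tau * omega
P = 27 * 12
P = 324 W

324 W


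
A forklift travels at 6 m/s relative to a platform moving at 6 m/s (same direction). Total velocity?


Given: object velocity = 6 m/s, platform velocity = 6 m/s (same direction)
Using classical velocity addition: v_total = v_object + v_platform
v_total = 6 + 6
v_total = 12 m/s

12 m/s


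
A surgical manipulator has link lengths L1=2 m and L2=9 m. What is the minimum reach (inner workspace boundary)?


Given: L1 = 2 m, L2 = 9 m
For a 2-link planar arm, min reach = |L1 - L2| (second link folded back)
Min reach = |2 - 9|
Min reach = 7 m

7 m


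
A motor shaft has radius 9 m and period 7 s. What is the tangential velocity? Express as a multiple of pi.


Given: radius r = 9 m, period T = 7 s
Using v = 2*pi*r / T
v = 2*pi*9 / 7
v = 18*pi / 7
v = 18/7*pi m/s

18/7*pi m/s


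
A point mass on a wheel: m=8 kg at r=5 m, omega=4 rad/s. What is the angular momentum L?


Given: m = 8 kg, r = 5 m, omega = 4 rad/s
For a point mass: I = m*r^2
I = 8*5^2 = 8*25 = 200
L = I*omega = 200*4
L = 800 kg*m^2/s

800 kg*m^2/s


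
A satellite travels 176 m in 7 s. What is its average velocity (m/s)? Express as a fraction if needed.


Given: distance d = 176 m, time t = 7 s
Using v = d / t
v = 176 / 7
v = 176/7 m/s

176/7 m/s


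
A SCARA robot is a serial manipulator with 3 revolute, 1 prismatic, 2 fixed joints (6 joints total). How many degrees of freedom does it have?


Given: serial robot with 3 revolute, 1 prismatic, 2 fixed joints
DOF contribution per joint type: revolute=1, prismatic=1, spherical=3, fixed=0
DOF = 3*1 + 1*1 + 2*0
DOF = 4

4


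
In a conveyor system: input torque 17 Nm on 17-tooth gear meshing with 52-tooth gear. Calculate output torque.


Given: N1 = 17, N2 = 52, T1 = 17 Nm
Using T2/T1 = N2/N1
T2 = T1 * N2 / N1
T2 = 17 * 52 / 17
T2 = 884 / 17
T2 = 52 Nm

52 Nm


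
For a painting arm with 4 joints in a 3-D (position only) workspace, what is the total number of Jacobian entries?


Given: task space dimension = 3, joints = 4
Jacobian is a 3 x 4 matrix
Total entries = rows * columns
Total = 3 * 4
Total = 12

12


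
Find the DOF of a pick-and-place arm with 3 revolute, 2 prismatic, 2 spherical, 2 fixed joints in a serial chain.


Given: serial robot with 3 revolute, 2 prismatic, 2 spherical, 2 fixed joints
DOF contribution per joint type: revolute=1, prismatic=1, spherical=3, fixed=0
DOF = 3*1 + 2*1 + 2*3 + 2*0
DOF = 11

11


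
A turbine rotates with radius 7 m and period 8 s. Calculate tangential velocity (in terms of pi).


Given: radius r = 7 m, period T = 8 s
Using v = 2*pi*r / T
v = 2*pi*7 / 8
v = 14*pi / 8
v = 7/4*pi m/s

7/4*pi m/s


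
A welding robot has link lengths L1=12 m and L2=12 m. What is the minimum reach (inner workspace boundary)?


Given: L1 = 12 m, L2 = 12 m
For a 2-link planar arm, min reach = |L1 - L2| (second link folded back)
Min reach = |12 - 12|
Min reach = 0 m

0 m


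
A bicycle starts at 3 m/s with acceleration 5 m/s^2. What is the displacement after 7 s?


Given: v0 = 3 m/s, a = 5 m/s^2, t = 7 s
Using s = v0*t + (1/2)*a*t^2
s = 3*7 + (1/2)*5*7^2
s = 21 + (1/2)*245
s = 21 + 245/2
s = 287/2

287/2 m


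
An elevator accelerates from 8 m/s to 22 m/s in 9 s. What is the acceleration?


Given: initial velocity v0 = 8 m/s, final velocity v = 22 m/s, time t = 9 s
Using a = (v - v0) / t
a = (22 - 8) / 9
a = 14 / 9
a = 14/9 m/s^2

14/9 m/s^2


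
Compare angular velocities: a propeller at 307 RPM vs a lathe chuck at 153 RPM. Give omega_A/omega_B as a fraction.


Given: RPM_A = 307, RPM_B = 153
omega = 2*pi*RPM/60, so omega_A/omega_B = RPM_A / RPM_B
omega_A/omega_B = 307 / 153
omega_A/omega_B = 307/153

307/153


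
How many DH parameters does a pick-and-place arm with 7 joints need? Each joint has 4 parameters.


Given: 7 joints, 4 DH parameters per joint (d, theta, a, alpha)
Total DH parameters = number_of_joints * 4
Total = 7 * 4
Total = 28

28


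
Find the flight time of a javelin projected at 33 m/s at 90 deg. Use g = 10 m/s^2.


Given: v0 = 33 m/s, theta = 90 deg, g = 10 m/s^2
sin(90) = 1
Using T = 2*v0*sin(theta) / g
T = 2*33*1 / 10
T = 66 / 10
T = 33/5 s

33/5 s


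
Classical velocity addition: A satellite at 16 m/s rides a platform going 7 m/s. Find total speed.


Given: object velocity = 16 m/s, platform velocity = 7 m/s (same direction)
Using classical velocity addition: v_total = v_object + v_platform
v_total = 16 + 7
v_total = 23 m/s

23 m/s


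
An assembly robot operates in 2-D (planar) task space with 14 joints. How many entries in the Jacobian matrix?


Given: task space dimension = 2, joints = 14
Jacobian is a 2 x 14 matrix
Total entries = rows * columns
Total = 2 * 14
Total = 28

28


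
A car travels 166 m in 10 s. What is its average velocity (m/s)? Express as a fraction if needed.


Given: distance d = 166 m, time t = 10 s
Using v = d / t
v = 166 / 10
v = 83/5 m/s

83/5 m/s


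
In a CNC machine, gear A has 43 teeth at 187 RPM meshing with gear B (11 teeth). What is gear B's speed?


Given: N1 = 43 teeth, w1 = 187 RPM, N2 = 11 teeth
Using N1*w1 = N2*w2
w2 = N1*w1 / N2
w2 = 43*187 / 11
w2 = 8041 / 11
w2 = 731 RPM

731 RPM


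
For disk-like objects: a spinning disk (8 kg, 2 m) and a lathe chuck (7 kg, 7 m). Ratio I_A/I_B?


Given: M1=8 kg, R1=2 m, M2=7 kg, R2=7 m
For a disk: I = (1/2)*M*R^2, so I_A/I_B = (M1*R1^2)/(M2*R2^2)
M1*R1^2 = 8*4 = 32
M2*R2^2 = 7*49 = 343
I_A/I_B = 32/343 = 32/343

32/343


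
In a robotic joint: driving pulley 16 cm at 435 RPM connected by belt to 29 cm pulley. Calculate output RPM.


Given: D1 = 16 cm, w1 = 435 RPM, D2 = 29 cm
Using D1*w1 = D2*w2
w2 = D1*w1 / D2
w2 = 16*435 / 29
w2 = 6960 / 29
w2 = 240 RPM

240 RPM


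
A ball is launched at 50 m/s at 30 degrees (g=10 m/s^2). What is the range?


Given: v0 = 50 m/s, theta = 30 deg, g = 10 m/s^2
sin(2*30) = sin(60) = sqrt(3)/2
Using R = v0^2 * sin(2*theta) / g
R = 50^2 * (sqrt(3)/2) / 10
R = 2500 * sqrt(3) / 20
R = 125*sqrt(3) m

125*sqrt(3) m


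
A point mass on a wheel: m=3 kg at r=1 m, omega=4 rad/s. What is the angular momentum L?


Given: m = 3 kg, r = 1 m, omega = 4 rad/s
For a point mass: I = m*r^2
I = 3*1^2 = 3*1 = 3
L = I*omega = 3*4
L = 12 kg*m^2/s

12 kg*m^2/s


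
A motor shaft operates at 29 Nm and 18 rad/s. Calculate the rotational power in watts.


Given: tau = 29 Nm, omega = 18 rad/s
Using P = tau * omega
P = 29 * 18
P = 522 W

522 W


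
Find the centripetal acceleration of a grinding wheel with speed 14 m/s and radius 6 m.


Given: v = 14 m/s, r = 6 m
Using a_c = v^2 / r
a_c = 14^2 / 6
a_c = 196 / 6
a_c = 98/3 m/s^2

98/3 m/s^2


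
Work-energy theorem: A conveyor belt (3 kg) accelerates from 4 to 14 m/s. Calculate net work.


Given: m = 3 kg, v0 = 4 m/s, v = 14 m/s
Using W = (1/2)*m*(v^2 - v0^2)
v^2 = 14^2 = 196
v0^2 = 4^2 = 16
v^2 - v0^2 = 196 - 16 = 180
W = (1/2)*3*180 = 270 J

270 J


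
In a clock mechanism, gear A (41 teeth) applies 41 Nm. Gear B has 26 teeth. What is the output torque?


Given: N1 = 41, N2 = 26, T1 = 41 Nm
Using T2/T1 = N2/N1
T2 = T1 * N2 / N1
T2 = 41 * 26 / 41
T2 = 1066 / 41
T2 = 26 Nm

26 Nm


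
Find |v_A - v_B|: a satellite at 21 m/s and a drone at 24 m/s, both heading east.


Given: v_A = 21 m/s east, v_B = 24 m/s east
Both move in the same direction; relative speed = |v_A - v_B|
|21 - 24| = |-3|
= 3 m/s

3 m/s


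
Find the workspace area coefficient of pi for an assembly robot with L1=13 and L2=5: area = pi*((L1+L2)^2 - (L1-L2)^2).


Given: L1 = 13, L2 = 5
(L1+L2)^2 = (18)^2 = 324
(L1-L2)^2 = (8)^2 = 64
Difference = 324 - 64 = 260
This equals 4*L1*L2 = 4*13*5 = 260
Workspace area = 260*pi

260


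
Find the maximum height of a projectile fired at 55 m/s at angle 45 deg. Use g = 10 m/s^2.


Given: v0 = 55 m/s, theta = 45 deg, g = 10 m/s^2
sin^2(45) = 1/2
Using H = v0^2 * sin^2(theta) / (2*g)
H = 55^2 * 1/2 / (2*10)
H = 3025 * 1/2 / 20
H = 3025/2 / 20
H = 605/8 m

605/8 m


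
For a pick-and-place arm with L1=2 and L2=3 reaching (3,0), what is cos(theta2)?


Given: L1 = 2, L2 = 3, target (x, y) = (3, 0)
Using cos(theta2) = (x^2 + y^2 - L1^2 - L2^2) / (2*L1*L2)
x^2 + y^2 = 3^2 + 0 = 9
L1^2 + L2^2 = 4 + 9 = 13
Numerator = 9 - 13 = -4
Denominator = 2*2*3 = 12
cos(theta2) = -4/12 = -1/3

-1/3


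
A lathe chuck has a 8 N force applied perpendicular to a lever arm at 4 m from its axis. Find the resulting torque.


Given: F = 8 N, r = 4 m, angle = 90 deg (perpendicular)
Using tau = F * r * sin(90)
sin(90) = 1
tau = 8 * 4 * 1
tau = 32 Nm

32 Nm


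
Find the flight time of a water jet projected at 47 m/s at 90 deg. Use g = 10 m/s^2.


Given: v0 = 47 m/s, theta = 90 deg, g = 10 m/s^2
sin(90) = 1
Using T = 2*v0*sin(theta) / g
T = 2*47*1 / 10
T = 94 / 10
T = 47/5 s

47/5 s


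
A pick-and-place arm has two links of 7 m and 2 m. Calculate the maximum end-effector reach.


Given: L1 = 7 m, L2 = 2 m
For a 2-link planar arm, max reach = L1 + L2 (fully extended)
Max reach = 7 + 2
Max reach = 9 m

9 m


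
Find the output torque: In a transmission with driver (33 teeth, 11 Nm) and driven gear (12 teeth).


Given: N1 = 33, N2 = 12, T1 = 11 Nm
Using T2/T1 = N2/N1
T2 = T1 * N2 / N1
T2 = 11 * 12 / 33
T2 = 132 / 33
T2 = 4 Nm

4 Nm


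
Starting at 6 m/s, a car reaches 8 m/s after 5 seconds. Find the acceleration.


Given: initial velocity v0 = 6 m/s, final velocity v = 8 m/s, time t = 5 s
Using a = (v - v0) / t
a = (8 - 6) / 5
a = 2 / 5
a = 2/5 m/s^2

2/5 m/s^2


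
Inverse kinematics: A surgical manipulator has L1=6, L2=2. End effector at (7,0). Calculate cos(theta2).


Given: L1 = 6, L2 = 2, target (x, y) = (7, 0)
Using cos(theta2) = (x^2 + y^2 - L1^2 - L2^2) / (2*L1*L2)
x^2 + y^2 = 7^2 + 0 = 49
L1^2 + L2^2 = 36 + 4 = 40
Numerator = 49 - 40 = 9
Denominator = 2*6*2 = 24
cos(theta2) = 9/24 = 3/8

3/8


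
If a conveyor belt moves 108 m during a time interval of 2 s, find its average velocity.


Given: distance d = 108 m, time t = 2 s
Using v = d / t
v = 108 / 2
v = 54 m/s

54 m/s


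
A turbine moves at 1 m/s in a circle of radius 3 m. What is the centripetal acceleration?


Given: v = 1 m/s, r = 3 m
Using a_c = v^2 / r
a_c = 1^2 / 3
a_c = 1 / 3
a_c = 1/3 m/s^2

1/3 m/s^2


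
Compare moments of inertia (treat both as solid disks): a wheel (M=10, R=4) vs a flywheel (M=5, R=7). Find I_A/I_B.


Given: M1=10 kg, R1=4 m, M2=5 kg, R2=7 m
For a disk: I = (1/2)*M*R^2, so I_A/I_B = (M1*R1^2)/(M2*R2^2)
M1*R1^2 = 10*16 = 160
M2*R2^2 = 5*49 = 245
I_A/I_B = 160/245 = 32/49

32/49


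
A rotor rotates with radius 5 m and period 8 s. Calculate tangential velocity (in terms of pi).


Given: radius r = 5 m, period T = 8 s
Using v = 2*pi*r / T
v = 2*pi*5 / 8
v = 10*pi / 8
v = 5/4*pi m/s

5/4*pi m/s


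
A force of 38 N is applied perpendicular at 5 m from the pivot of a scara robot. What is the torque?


Given: F = 38 N, r = 5 m, angle = 90 deg (perpendicular)
Using tau = F * r * sin(90)
sin(90) = 1
tau = 38 * 5 * 1
tau = 190 Nm

190 Nm


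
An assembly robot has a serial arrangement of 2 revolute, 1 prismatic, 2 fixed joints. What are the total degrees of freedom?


Given: serial robot with 2 revolute, 1 prismatic, 2 fixed joints
DOF contribution per joint type: revolute=1, prismatic=1, spherical=3, fixed=0
DOF = 2*1 + 1*1 + 2*0
DOF = 3

3


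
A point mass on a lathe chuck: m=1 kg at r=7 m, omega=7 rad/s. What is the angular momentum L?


Given: m = 1 kg, r = 7 m, omega = 7 rad/s
For a point mass: I = m*r^2
I = 1*7^2 = 1*49 = 49
L = I*omega = 49*7
L = 343 kg*m^2/s

343 kg*m^2/s


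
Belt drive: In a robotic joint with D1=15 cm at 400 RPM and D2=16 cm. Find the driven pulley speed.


Given: D1 = 15 cm, w1 = 400 RPM, D2 = 16 cm
Using D1*w1 = D2*w2
w2 = D1*w1 / D2
w2 = 15*400 / 16
w2 = 6000 / 16
w2 = 375 RPM

375 RPM


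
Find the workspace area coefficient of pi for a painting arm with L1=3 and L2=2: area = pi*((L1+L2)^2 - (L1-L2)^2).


Given: L1 = 3, L2 = 2
(L1+L2)^2 = (5)^2 = 25
(L1-L2)^2 = (1)^2 = 1
Difference = 25 - 1 = 24
This equals 4*L1*L2 = 4*3*2 = 24
Workspace area = 24*pi

24


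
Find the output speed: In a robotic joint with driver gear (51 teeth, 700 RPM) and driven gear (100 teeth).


Given: N1 = 51 teeth, w1 = 700 RPM, N2 = 100 teeth
Using N1*w1 = N2*w2
w2 = N1*w1 / N2
w2 = 51*700 / 100
w2 = 35700 / 100
w2 = 357 RPM

357 RPM


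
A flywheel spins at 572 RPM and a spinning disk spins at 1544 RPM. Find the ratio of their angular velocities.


Given: RPM_A = 572, RPM_B = 1544
omega = 2*pi*RPM/60, so omega_A/omega_B = RPM_A / RPM_B
omega_A/omega_B = 572 / 1544
omega_A/omega_B = 143/386

143/386


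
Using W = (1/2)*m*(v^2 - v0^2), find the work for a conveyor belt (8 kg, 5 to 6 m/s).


Given: m = 8 kg, v0 = 5 m/s, v = 6 m/s
Using W = (1/2)*m*(v^2 - v0^2)
v^2 = 6^2 = 36
v0^2 = 5^2 = 25
v^2 - v0^2 = 36 - 25 = 11
W = (1/2)*8*11 = 44 J

44 J


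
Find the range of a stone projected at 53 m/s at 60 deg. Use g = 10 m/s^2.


Given: v0 = 53 m/s, theta = 60 deg, g = 10 m/s^2
sin(2*60) = sin(120) = sqrt(3)/2
Using R = v0^2 * sin(2*theta) / g
R = 53^2 * (sqrt(3)/2) / 10
R = 2809 * sqrt(3) / 20
R = 2809/20*sqrt(3) m

2809/20*sqrt(3) m


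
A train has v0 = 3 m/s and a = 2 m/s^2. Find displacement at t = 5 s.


Given: v0 = 3 m/s, a = 2 m/s^2, t = 5 s
Using s = v0*t + (1/2)*a*t^2
s = 3*5 + (1/2)*2*5^2
s = 15 + (1/2)*50
s = 15 + 25
s = 40

40 m


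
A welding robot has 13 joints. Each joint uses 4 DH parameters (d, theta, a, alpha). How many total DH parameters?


Given: 13 joints, 4 DH parameters per joint (d, theta, a, alpha)
Total DH parameters = number_of_joints * 4
Total = 13 * 4
Total = 52

52


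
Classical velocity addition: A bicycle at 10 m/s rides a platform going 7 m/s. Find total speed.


Given: object velocity = 10 m/s, platform velocity = 7 m/s (same direction)
Using classical velocity addition: v_total = v_object + v_platform
v_total = 10 + 7
v_total = 17 m/s

17 m/s


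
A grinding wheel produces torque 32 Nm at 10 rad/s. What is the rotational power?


Given: tau = 32 Nm, omega = 10 rad/s
Using P = tau * omega
P = 32 * 10
P = 320 W

320 W


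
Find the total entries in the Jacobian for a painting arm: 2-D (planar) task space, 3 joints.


Given: task space dimension = 2, joints = 3
Jacobian is a 2 x 3 matrix
Total entries = rows * columns
Total = 2 * 3
Total = 6

6


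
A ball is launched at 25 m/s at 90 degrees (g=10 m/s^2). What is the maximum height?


Given: v0 = 25 m/s, theta = 90 deg, g = 10 m/s^2
sin^2(90) = 1
Using H = v0^2 * sin^2(theta) / (2*g)
H = 25^2 * 1 / (2*10)
H = 625 * 1 / 20
H = 625 / 20
H = 125/4 m

125/4 m


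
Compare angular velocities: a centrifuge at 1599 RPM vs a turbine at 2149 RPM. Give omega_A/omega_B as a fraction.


Given: RPM_A = 1599, RPM_B = 2149
omega = 2*pi*RPM/60, so omega_A/omega_B = RPM_A / RPM_B
omega_A/omega_B = 1599 / 2149
omega_A/omega_B = 1599/2149

1599/2149


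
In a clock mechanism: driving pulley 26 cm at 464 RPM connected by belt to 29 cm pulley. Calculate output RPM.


Given: D1 = 26 cm, w1 = 464 RPM, D2 = 29 cm
Using D1*w1 = D2*w2
w2 = D1*w1 / D2
w2 = 26*464 / 29
w2 = 12064 / 29
w2 = 416 RPM

416 RPM


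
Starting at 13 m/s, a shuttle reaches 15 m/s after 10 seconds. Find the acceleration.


Given: initial velocity v0 = 13 m/s, final velocity v = 15 m/s, time t = 10 s
Using a = (v - v0) / t
a = (15 - 13) / 10
a = 2 / 10
a = 1/5 m/s^2

1/5 m/s^2


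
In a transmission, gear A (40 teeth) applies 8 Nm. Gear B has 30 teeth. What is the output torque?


Given: N1 = 40, N2 = 30, T1 = 8 Nm
Using T2/T1 = N2/N1
T2 = T1 * N2 / N1
T2 = 8 * 30 / 40
T2 = 240 / 40
T2 = 6 Nm

6 Nm


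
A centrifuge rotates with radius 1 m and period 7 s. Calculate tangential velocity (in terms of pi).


Given: radius r = 1 m, period T = 7 s
Using v = 2*pi*r / T
v = 2*pi*1 / 7
v = 2*pi / 7
v = 2/7*pi m/s

2/7*pi m/s


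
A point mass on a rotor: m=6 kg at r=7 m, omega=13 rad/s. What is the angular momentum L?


Given: m = 6 kg, r = 7 m, omega = 13 rad/s
For a point mass: I = m*r^2
I = 6*7^2 = 6*49 = 294
L = I*omega = 294*13
L = 3822 kg*m^2/s

3822 kg*m^2/s


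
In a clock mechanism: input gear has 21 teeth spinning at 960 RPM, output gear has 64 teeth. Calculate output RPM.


Given: N1 = 21 teeth, w1 = 960 RPM, N2 = 64 teeth
Using N1*w1 = N2*w2
w2 = N1*w1 / N2
w2 = 21*960 / 64
w2 = 20160 / 64
w2 = 315 RPM

315 RPM


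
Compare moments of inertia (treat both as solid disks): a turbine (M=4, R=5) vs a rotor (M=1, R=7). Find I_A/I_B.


Given: M1=4 kg, R1=5 m, M2=1 kg, R2=7 m
For a disk: I = (1/2)*M*R^2, so I_A/I_B = (M1*R1^2)/(M2*R2^2)
M1*R1^2 = 4*25 = 100
M2*R2^2 = 1*49 = 49
I_A/I_B = 100/49 = 100/49

100/49


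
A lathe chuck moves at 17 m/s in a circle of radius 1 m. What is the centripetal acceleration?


Given: v = 17 m/s, r = 1 m
Using a_c = v^2 / r
a_c = 17^2 / 1
a_c = 289 / 1
a_c = 289 m/s^2

289 m/s^2


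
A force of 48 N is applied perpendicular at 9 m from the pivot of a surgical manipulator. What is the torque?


Given: F = 48 N, r = 9 m, angle = 90 deg (perpendicular)
Using tau = F * r * sin(90)
sin(90) = 1
tau = 48 * 9 * 1
tau = 432 Nm

432 Nm


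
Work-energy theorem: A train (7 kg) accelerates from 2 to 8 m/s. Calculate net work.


Given: m = 7 kg, v0 = 2 m/s, v = 8 m/s
Using W = (1/2)*m*(v^2 - v0^2)
v^2 = 8^2 = 64
v0^2 = 2^2 = 4
v^2 - v0^2 = 64 - 4 = 60
W = (1/2)*7*60 = 210 J

210 J


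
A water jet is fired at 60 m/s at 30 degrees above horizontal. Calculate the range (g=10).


Given: v0 = 60 m/s, theta = 30 deg, g = 10 m/s^2
sin(2*30) = sin(60) = sqrt(3)/2
Using R = v0^2 * sin(2*theta) / g
R = 60^2 * (sqrt(3)/2) / 10
R = 3600 * sqrt(3) / 20
R = 180*sqrt(3) m

180*sqrt(3) m


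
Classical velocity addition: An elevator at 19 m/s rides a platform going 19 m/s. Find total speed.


Given: object velocity = 19 m/s, platform velocity = 19 m/s (same direction)
Using classical velocity addition: v_total = v_object + v_platform
v_total = 19 + 19
v_total = 38 m/s

38 m/s


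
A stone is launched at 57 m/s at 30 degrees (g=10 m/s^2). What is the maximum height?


Given: v0 = 57 m/s, theta = 30 deg, g = 10 m/s^2
sin^2(30) = 1/4
Using H = v0^2 * sin^2(theta) / (2*g)
H = 57^2 * 1/4 / (2*10)
H = 3249 * 1/4 / 20
H = 3249/4 / 20
H = 3249/80 m

3249/80 m


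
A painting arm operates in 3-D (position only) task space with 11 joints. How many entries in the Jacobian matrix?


Given: task space dimension = 3, joints = 11
Jacobian is a 3 x 11 matrix
Total entries = rows * columns
Total = 3 * 11
Total = 33

33


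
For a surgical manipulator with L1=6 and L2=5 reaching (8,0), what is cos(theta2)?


Given: L1 = 6, L2 = 5, target (x, y) = (8, 0)
Using cos(theta2) = (x^2 + y^2 - L1^2 - L2^2) / (2*L1*L2)
x^2 + y^2 = 8^2 + 0 = 64
L1^2 + L2^2 = 36 + 25 = 61
Numerator = 64 - 61 = 3
Denominator = 2*6*5 = 60
cos(theta2) = 3/60 = 1/20

1/20


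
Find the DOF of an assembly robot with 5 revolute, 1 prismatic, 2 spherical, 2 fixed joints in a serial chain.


Given: serial robot with 5 revolute, 1 prismatic, 2 spherical, 2 fixed joints
DOF contribution per joint type: revolute=1, prismatic=1, spherical=3, fixed=0
DOF = 5*1 + 1*1 + 2*3 + 2*0
DOF = 12

12


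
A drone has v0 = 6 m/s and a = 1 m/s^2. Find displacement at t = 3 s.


Given: v0 = 6 m/s, a = 1 m/s^2, t = 3 s
Using s = v0*t + (1/2)*a*t^2
s = 6*3 + (1/2)*1*3^2
s = 18 + (1/2)*9
s = 18 + 9/2
s = 45/2

45/2 m


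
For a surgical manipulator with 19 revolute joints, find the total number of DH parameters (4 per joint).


Given: 19 joints, 4 DH parameters per joint (d, theta, a, alpha)
Total DH parameters = number_of_joints * 4
Total = 19 * 4
Total = 76

76


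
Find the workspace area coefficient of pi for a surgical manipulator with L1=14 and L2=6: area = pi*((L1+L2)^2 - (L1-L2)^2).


Given: L1 = 14, L2 = 6
(L1+L2)^2 = (20)^2 = 400
(L1-L2)^2 = (8)^2 = 64
Difference = 400 - 64 = 336
This equals 4*L1*L2 = 4*14*6 = 336
Workspace area = 336*pi

336


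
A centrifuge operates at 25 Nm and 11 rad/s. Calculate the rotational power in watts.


Given: tau = 25 Nm, omega = 11 rad/s
Using P = tau * omega
P = 25 * 11
P = 275 W

275 W


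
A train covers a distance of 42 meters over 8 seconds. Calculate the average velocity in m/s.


Given: distance d = 42 m, time t = 8 s
Using v = d / t
v = 42 / 8
v = 21/4 m/s

21/4 m/s


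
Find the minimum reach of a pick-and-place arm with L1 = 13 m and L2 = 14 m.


Given: L1 = 13 m, L2 = 14 m
For a 2-link planar arm, min reach = |L1 - L2| (second link folded back)
Min reach = |13 - 14|
Min reach = 1 m

1 m


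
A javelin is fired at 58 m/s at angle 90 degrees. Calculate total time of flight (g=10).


Given: v0 = 58 m/s, theta = 90 deg, g = 10 m/s^2
sin(90) = 1
Using T = 2*v0*sin(theta) / g
T = 2*58*1 / 10
T = 116 / 10
T = 58/5 s

58/5 s


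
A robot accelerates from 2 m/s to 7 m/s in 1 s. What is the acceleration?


Given: initial velocity v0 = 2 m/s, final velocity v = 7 m/s, time t = 1 s
Using a = (v - v0) / t
a = (7 - 2) / 1
a = 5 / 1
a = 5 m/s^2

5 m/s^2


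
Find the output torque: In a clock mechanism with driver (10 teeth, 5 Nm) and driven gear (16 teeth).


Given: N1 = 10, N2 = 16, T1 = 5 Nm
Using T2/T1 = N2/N1
T2 = T1 * N2 / N1
T2 = 5 * 16 / 10
T2 = 80 / 10
T2 = 8 Nm

8 Nm


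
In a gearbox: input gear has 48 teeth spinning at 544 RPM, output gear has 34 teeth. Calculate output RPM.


Given: N1 = 48 teeth, w1 = 544 RPM, N2 = 34 teeth
Using N1*w1 = N2*w2
w2 = N1*w1 / N2
w2 = 48*544 / 34
w2 = 26112 / 34
w2 = 768 RPM

768 RPM


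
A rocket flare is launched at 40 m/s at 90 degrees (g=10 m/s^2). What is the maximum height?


Given: v0 = 40 m/s, theta = 90 deg, g = 10 m/s^2
sin^2(90) = 1
Using H = v0^2 * sin^2(theta) / (2*g)
H = 40^2 * 1 / (2*10)
H = 1600 * 1 / 20
H = 1600 / 20
H = 80 m

80 m


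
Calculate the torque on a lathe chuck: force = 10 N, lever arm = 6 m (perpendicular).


Given: F = 10 N, r = 6 m, angle = 90 deg (perpendicular)
Using tau = F * r * sin(90)
sin(90) = 1
tau = 10 * 6 * 1
tau = 60 Nm

60 Nm


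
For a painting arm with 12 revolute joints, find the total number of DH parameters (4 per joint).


Given: 12 joints, 4 DH parameters per joint (d, theta, a, alpha)
Total DH parameters = number_of_joints * 4
Total = 12 * 4
Total = 48

48


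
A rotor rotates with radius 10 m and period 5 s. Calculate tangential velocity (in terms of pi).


Given: radius r = 10 m, period T = 5 s
Using v = 2*pi*r / T
v = 2*pi*10 / 5
v = 20*pi / 5
v = 4*pi m/s

4*pi m/s


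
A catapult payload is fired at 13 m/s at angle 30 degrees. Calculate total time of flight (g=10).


Given: v0 = 13 m/s, theta = 30 deg, g = 10 m/s^2
sin(30) = 1/2
Using T = 2*v0*sin(theta) / g
T = 2*13*1/2 / 10
T = 13 / 10
T = 13/10 s

13/10 s


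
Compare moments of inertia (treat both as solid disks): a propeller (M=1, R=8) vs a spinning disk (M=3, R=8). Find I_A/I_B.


Given: M1=1 kg, R1=8 m, M2=3 kg, R2=8 m
For a disk: I = (1/2)*M*R^2, so I_A/I_B = (M1*R1^2)/(M2*R2^2)
M1*R1^2 = 1*64 = 64
M2*R2^2 = 3*64 = 192
I_A/I_B = 64/192 = 1/3

1/3


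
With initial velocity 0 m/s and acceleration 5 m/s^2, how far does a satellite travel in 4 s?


Given: v0 = 0 m/s, a = 5 m/s^2, t = 4 s
Using s = v0*t + (1/2)*a*t^2
s = 0*4 + (1/2)*5*4^2
s = 0 + (1/2)*80
s = 0 + 40
s = 40

40 m


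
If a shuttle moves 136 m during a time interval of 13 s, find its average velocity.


Given: distance d = 136 m, time t = 13 s
Using v = d / t
v = 136 / 13
v = 136/13 m/s

136/13 m/s


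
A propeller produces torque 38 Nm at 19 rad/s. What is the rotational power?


Given: tau = 38 Nm, omega = 19 rad/s
Using P = tau * omega
P = 38 * 19
P = 722 W

722 W


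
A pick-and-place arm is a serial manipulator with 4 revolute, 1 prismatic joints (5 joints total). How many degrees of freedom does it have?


Given: serial robot with 4 revolute, 1 prismatic joints
DOF contribution per joint type: revolute=1, prismatic=1, spherical=3, fixed=0
DOF = 4*1 + 1*1
DOF = 5

5


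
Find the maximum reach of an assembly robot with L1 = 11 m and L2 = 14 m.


Given: L1 = 11 m, L2 = 14 m
For a 2-link planar arm, max reach = L1 + L2 (fully extended)
Max reach = 11 + 14
Max reach = 25 m

25 m


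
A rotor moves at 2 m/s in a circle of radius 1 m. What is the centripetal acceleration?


Given: v = 2 m/s, r = 1 m
Using a_c = v^2 / r
a_c = 2^2 / 1
a_c = 4 / 1
a_c = 4 m/s^2

4 m/s^2


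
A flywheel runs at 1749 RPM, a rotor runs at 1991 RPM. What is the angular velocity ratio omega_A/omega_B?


Given: RPM_A = 1749, RPM_B = 1991
omega = 2*pi*RPM/60, so omega_A/omega_B = RPM_A / RPM_B
omega_A/omega_B = 1749 / 1991
omega_A/omega_B = 159/181

159/181


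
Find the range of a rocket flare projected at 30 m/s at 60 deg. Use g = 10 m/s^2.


Given: v0 = 30 m/s, theta = 60 deg, g = 10 m/s^2
sin(2*60) = sin(120) = sqrt(3)/2
Using R = v0^2 * sin(2*theta) / g
R = 30^2 * (sqrt(3)/2) / 10
R = 900 * sqrt(3) / 20
R = 45*sqrt(3) m

45*sqrt(3) m


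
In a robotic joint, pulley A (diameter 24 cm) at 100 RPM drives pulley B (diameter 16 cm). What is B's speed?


Given: D1 = 24 cm, w1 = 100 RPM, D2 = 16 cm
Using D1*w1 = D2*w2
w2 = D1*w1 / D2
w2 = 24*100 / 16
w2 = 2400 / 16
w2 = 150 RPM

150 RPM


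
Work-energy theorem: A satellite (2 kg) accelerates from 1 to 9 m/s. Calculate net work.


Given: m = 2 kg, v0 = 1 m/s, v = 9 m/s
Using W = (1/2)*m*(v^2 - v0^2)
v^2 = 9^2 = 81
v0^2 = 1^2 = 1
v^2 - v0^2 = 81 - 1 = 80
W = (1/2)*2*80 = 80 J

80 J


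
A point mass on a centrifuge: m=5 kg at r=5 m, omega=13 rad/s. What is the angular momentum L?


Given: m = 5 kg, r = 5 m, omega = 13 rad/s
For a point mass: I = m*r^2
I = 5*5^2 = 5*25 = 125
L = I*omega = 125*13
L = 1625 kg*m^2/s

1625 kg*m^2/s


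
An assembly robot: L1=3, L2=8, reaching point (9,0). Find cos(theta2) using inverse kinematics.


Given: L1 = 3, L2 = 8, target (x, y) = (9, 0)
Using cos(theta2) = (x^2 + y^2 - L1^2 - L2^2) / (2*L1*L2)
x^2 + y^2 = 9^2 + 0 = 81
L1^2 + L2^2 = 9 + 64 = 73
Numerator = 81 - 73 = 8
Denominator = 2*3*8 = 48
cos(theta2) = 8/48 = 1/6

1/6


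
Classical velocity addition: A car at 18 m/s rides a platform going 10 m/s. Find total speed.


Given: object velocity = 18 m/s, platform velocity = 10 m/s (same direction)
Using classical velocity addition: v_total = v_object + v_platform
v_total = 18 + 10
v_total = 28 m/s

28 m/s


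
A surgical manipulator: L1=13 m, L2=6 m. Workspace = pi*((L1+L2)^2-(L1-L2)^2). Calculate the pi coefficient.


Given: L1 = 13, L2 = 6
(L1+L2)^2 = (19)^2 = 361
(L1-L2)^2 = (7)^2 = 49
Difference = 361 - 49 = 312
This equals 4*L1*L2 = 4*13*6 = 312
Workspace area = 312*pi

312


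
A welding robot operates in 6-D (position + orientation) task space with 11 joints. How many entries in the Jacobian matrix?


Given: task space dimension = 6, joints = 11
Jacobian is a 6 x 11 matrix
Total entries = rows * columns
Total = 6 * 11
Total = 66

66
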